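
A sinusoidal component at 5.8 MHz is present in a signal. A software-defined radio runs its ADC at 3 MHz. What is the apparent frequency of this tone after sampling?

5.8 MHz mod fs = 2.8 MHz.
2.8 MHz > fs/2 = 1.5 MHz, folds to fs − 2.8 MHz = 0.2 MHz.

0.2 MHz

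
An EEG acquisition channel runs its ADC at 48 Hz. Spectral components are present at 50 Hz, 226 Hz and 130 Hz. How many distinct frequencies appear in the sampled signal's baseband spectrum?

fs/2 = 24 Hz.
50 Hz mod fs = 2 Hz.
2 Hz ≤ fs/2 = 24 Hz, appears at 2 Hz.
226 Hz mod fs = 34 Hz.
34 Hz > fs/2 = 24 Hz, folds to fs − 34 Hz = 14 Hz.
130 Hz mod fs = 34 Hz.
34 Hz > fs/2 = 24 Hz, folds to fs − 34 Hz = 14 Hz.
Distinct values: {2 Hz, 14 Hz} → 2.

2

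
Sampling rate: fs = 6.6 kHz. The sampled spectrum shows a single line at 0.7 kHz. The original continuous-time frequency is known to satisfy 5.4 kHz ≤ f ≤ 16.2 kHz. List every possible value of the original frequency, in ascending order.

Frequencies that alias to 0.7 kHz are k·fs ± 0.7 kHz for integer k ≥ 0.
k=0: 0.7 kHz.
k=1: 5.9 kHz, 7.3 kHz.
k=2: 12.5 kHz, 13.9 kHz.
k=3: 19.1 kHz, 20.5 kHz.
Within [5.4 kHz, 16.2 kHz]: 5.9 kHz, 7.3 kHz, 12.5 kHz, 13.9 kHz.

5.9 kHz, 7.3 kHz, 12.5 kHz, 13.9 kHz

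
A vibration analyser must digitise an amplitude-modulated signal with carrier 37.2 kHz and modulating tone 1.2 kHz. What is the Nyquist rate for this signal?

AM sidebands sit at fc ± fm = 36 kHz and 38.4 kHz.
Highest-frequency component: 38.4 kHz.
Nyquist rate = 2 × 38.4 kHz = 76.8 kHz.

76.8 kHz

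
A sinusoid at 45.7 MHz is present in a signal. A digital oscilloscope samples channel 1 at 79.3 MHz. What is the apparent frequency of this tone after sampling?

45.7 MHz > fs/2 = 39.65 MHz, folds to fs − 45.7 MHz = 33.6 MHz.

33.6 MHz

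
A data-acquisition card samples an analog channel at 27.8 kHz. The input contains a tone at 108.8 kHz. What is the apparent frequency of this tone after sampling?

108.8 kHz mod fs = 25.4 kHz.
25.4 kHz > fs/2 = 13.9 kHz, folds to fs − 25.4 kHz = 2.4 kHz.

2.4 kHz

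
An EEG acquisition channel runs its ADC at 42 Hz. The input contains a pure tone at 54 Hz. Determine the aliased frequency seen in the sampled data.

54 Hz mod fs = 12 Hz.
12 Hz ≤ fs/2 = 21 Hz, appears at 12 Hz.

12 Hz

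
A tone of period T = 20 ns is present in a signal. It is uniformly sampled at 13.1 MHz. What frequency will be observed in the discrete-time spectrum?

T = 20 ns → f = 1/T = 50 MHz.
50 MHz mod fs = 10.7 MHz.
10.7 MHz > fs/2 = 6.55 MHz, folds to fs − 10.7 MHz = 2.4 MHz.

2.4 MHz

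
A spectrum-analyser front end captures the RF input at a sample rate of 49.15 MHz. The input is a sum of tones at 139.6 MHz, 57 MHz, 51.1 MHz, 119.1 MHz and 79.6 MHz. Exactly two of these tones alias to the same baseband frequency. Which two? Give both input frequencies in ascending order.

fs/2 = 24.575 MHz.
139.6 MHz mod fs = 41.3 MHz.
41.3 MHz > fs/2 = 24.575 MHz, folds to fs − 41.3 MHz = 7.85 MHz.
57 MHz mod fs = 7.85 MHz.
7.85 MHz ≤ fs/2 = 24.575 MHz, appears at 7.85 MHz.
51.1 MHz mod fs = 1.95 MHz.
1.95 MHz ≤ fs/2 = 24.575 MHz, appears at 1.95 MHz.
119.1 MHz mod fs = 20.8 MHz.
20.8 MHz ≤ fs/2 = 24.575 MHz, appears at 20.8 MHz.
79.6 MHz mod fs = 30.45 MHz.
30.45 MHz > fs/2 = 24.575 MHz, folds to fs − 30.45 MHz = 18.7 MHz.
57 MHz and 139.6 MHz both map to 7.85 MHz.

57 MHz, 139.6 MHz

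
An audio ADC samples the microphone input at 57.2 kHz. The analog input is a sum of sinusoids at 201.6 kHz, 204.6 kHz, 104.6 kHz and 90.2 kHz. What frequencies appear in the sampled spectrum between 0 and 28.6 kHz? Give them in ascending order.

9.8 kHz, 24.2 kHz, 27.2 kHz

fs/2 = 28.6 kHz.
201.6 kHz mod fs = 30 kHz.
30 kHz > fs/2 = 28.6 kHz, folds to fs − 30 kHz = 27.2 kHz.
204.6 kHz mod fs = 33 kHz.
33 kHz > fs/2 = 28.6 kHz, folds to fs − 33 kHz = 24.2 kHz.
104.6 kHz mod fs = 47.4 kHz.
47.4 kHz > fs/2 = 28.6 kHz, folds to fs − 47.4 kHz = 9.8 kHz.
90.2 kHz mod fs = 33 kHz.
33 kHz > fs/2 = 28.6 kHz, folds to fs − 33 kHz = 24.2 kHz.
Distinct values: {9.8 kHz, 24.2 kHz, 27.2 kHz}.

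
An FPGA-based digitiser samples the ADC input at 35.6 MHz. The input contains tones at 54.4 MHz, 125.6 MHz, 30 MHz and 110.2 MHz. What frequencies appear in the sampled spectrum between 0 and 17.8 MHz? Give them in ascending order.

fs/2 = 17.8 MHz.
54.4 MHz mod fs = 18.8 MHz.
18.8 MHz > fs/2 = 17.8 MHz, folds to fs − 18.8 MHz = 16.8 MHz.
125.6 MHz mod fs = 18.8 MHz.
18.8 MHz > fs/2 = 17.8 MHz, folds to fs − 18.8 MHz = 16.8 MHz.
30 MHz > fs/2 = 17.8 MHz, folds to fs − 30 MHz = 5.6 MHz.
110.2 MHz mod fs = 3.4 MHz.
3.4 MHz ≤ fs/2 = 17.8 MHz, appears at 3.4 MHz.
Distinct values: {3.4 MHz, 5.6 MHz, 16.8 MHz}.

3.4 MHz, 5.6 MHz, 16.8 MHz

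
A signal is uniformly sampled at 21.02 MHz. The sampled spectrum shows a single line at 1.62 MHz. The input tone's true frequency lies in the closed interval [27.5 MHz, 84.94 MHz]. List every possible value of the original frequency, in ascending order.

Frequencies that alias to 1.62 MHz are k·fs ± 1.62 MHz for integer k ≥ 0.
k=0: 1.62 MHz.
k=1: 19.4 MHz, 22.64 MHz.
k=2: 40.42 MHz, 43.66 MHz.
k=3: 61.44 MHz, 64.68 MHz.
k=4: 82.46 MHz, 85.7 MHz.
k=5: 103.48 MHz, 106.72 MHz.
Within [27.5 MHz, 84.94 MHz]: 40.42 MHz, 43.66 MHz, 61.44 MHz, 64.68 MHz, 82.46 MHz.

40.42 MHz, 43.66 MHz, 61.44 MHz, 64.68 MHz, 82.46 MHz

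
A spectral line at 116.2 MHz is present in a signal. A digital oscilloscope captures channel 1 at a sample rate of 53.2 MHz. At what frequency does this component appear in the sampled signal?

9.8 MHz

116.2 MHz mod fs = 9.8 MHz.
9.8 MHz ≤ fs/2 = 26.6 MHz, appears at 9.8 MHz.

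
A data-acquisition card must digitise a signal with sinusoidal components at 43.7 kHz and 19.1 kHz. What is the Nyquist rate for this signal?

87.4 kHz

Highest-frequency component: 43.7 kHz.
Nyquist rate = 2 × 43.7 kHz = 87.4 kHz.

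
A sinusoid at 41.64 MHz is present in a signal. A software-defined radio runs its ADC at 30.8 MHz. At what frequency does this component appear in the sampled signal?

10.84 MHz

41.64 MHz mod fs = 10.84 MHz.
10.84 MHz ≤ fs/2 = 15.4 MHz, appears at 10.84 MHz.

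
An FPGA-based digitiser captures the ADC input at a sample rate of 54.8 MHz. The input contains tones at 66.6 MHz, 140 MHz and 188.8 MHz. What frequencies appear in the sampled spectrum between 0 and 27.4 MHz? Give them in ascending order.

11.8 MHz, 24.4 MHz

fs/2 = 27.4 MHz.
66.6 MHz mod fs = 11.8 MHz.
11.8 MHz ≤ fs/2 = 27.4 MHz, appears at 11.8 MHz.
140 MHz mod fs = 30.4 MHz.
30.4 MHz > fs/2 = 27.4 MHz, folds to fs − 30.4 MHz = 24.4 MHz.
188.8 MHz mod fs = 24.4 MHz.
24.4 MHz ≤ fs/2 = 27.4 MHz, appears at 24.4 MHz.
Distinct values: {11.8 MHz, 24.4 MHz}.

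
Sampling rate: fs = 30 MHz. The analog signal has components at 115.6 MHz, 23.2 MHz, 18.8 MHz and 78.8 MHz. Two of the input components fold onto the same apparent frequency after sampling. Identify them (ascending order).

fs/2 = 15 MHz.
115.6 MHz mod fs = 25.6 MHz.
25.6 MHz > fs/2 = 15 MHz, folds to fs − 25.6 MHz = 4.4 MHz.
23.2 MHz > fs/2 = 15 MHz, folds to fs − 23.2 MHz = 6.8 MHz.
18.8 MHz > fs/2 = 15 MHz, folds to fs − 18.8 MHz = 11.2 MHz.
78.8 MHz mod fs = 18.8 MHz.
18.8 MHz > fs/2 = 15 MHz, folds to fs − 18.8 MHz = 11.2 MHz.
18.8 MHz and 78.8 MHz both map to 11.2 MHz.

18.8 MHz, 78.8 MHz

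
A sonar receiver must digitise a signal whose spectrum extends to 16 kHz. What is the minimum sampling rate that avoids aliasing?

32 kHz

Nyquist rate = 2 × 16 kHz = 32 kHz.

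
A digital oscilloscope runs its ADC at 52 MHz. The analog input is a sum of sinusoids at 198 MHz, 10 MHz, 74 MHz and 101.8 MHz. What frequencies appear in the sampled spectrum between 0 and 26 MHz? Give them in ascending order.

fs/2 = 26 MHz.
198 MHz mod fs = 42 MHz.
42 MHz > fs/2 = 26 MHz, folds to fs − 42 MHz = 10 MHz.
10 MHz ≤ fs/2 = 26 MHz, passes unchanged.
74 MHz mod fs = 22 MHz.
22 MHz ≤ fs/2 = 26 MHz, appears at 22 MHz.
101.8 MHz mod fs = 49.8 MHz.
49.8 MHz > fs/2 = 26 MHz, folds to fs − 49.8 MHz = 2.2 MHz.
Distinct values: {2.2 MHz, 10 MHz, 22 MHz}.

2.2 MHz, 10 MHz, 22 MHz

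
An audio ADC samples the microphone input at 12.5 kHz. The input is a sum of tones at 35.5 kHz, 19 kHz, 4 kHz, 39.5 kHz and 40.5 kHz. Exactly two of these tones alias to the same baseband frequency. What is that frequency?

fs/2 = 6.25 kHz.
35.5 kHz mod fs = 10.5 kHz.
10.5 kHz > fs/2 = 6.25 kHz, folds to fs − 10.5 kHz = 2 kHz.
19 kHz mod fs = 6.5 kHz.
6.5 kHz > fs/2 = 6.25 kHz, folds to fs − 6.5 kHz = 6 kHz.
4 kHz ≤ fs/2 = 6.25 kHz, passes unchanged.
39.5 kHz mod fs = 2 kHz.
2 kHz ≤ fs/2 = 6.25 kHz, appears at 2 kHz.
40.5 kHz mod fs = 3 kHz.
3 kHz ≤ fs/2 = 6.25 kHz, appears at 3 kHz.
35.5 kHz and 39.5 kHz both map to 2 kHz.

2 kHz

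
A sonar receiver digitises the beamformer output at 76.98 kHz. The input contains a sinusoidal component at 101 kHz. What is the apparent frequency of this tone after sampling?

101 kHz mod fs = 24.02 kHz.
24.02 kHz ≤ fs/2 = 38.49 kHz, appears at 24.02 kHz.

24.02 kHz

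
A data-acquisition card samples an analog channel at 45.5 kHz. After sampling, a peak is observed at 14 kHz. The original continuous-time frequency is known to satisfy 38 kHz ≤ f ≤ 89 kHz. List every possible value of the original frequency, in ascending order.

Frequencies that alias to 14 kHz are k·fs ± 14 kHz for integer k ≥ 0.
k=0: 14 kHz.
k=1: 31.5 kHz, 59.5 kHz.
k=2: 77 kHz, 105 kHz.
k=3: 122.5 kHz, 150.5 kHz.
Within [38 kHz, 89 kHz]: 59.5 kHz, 77 kHz.

59.5 kHz, 77 kHz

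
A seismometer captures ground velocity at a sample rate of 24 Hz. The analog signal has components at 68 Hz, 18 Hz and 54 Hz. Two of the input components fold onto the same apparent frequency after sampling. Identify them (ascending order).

18 Hz, 54 Hz

fs/2 = 12 Hz.
68 Hz mod fs = 20 Hz.
20 Hz > fs/2 = 12 Hz, folds to fs − 20 Hz = 4 Hz.
18 Hz > fs/2 = 12 Hz, folds to fs − 18 Hz = 6 Hz.
54 Hz mod fs = 6 Hz.
6 Hz ≤ fs/2 = 12 Hz, appears at 6 Hz.
18 Hz and 54 Hz both map to 6 Hz.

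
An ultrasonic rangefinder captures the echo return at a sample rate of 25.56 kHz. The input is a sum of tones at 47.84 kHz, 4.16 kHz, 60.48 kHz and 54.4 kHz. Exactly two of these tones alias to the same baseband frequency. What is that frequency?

3.28 kHz

fs/2 = 12.78 kHz.
47.84 kHz mod fs = 22.28 kHz.
22.28 kHz > fs/2 = 12.78 kHz, folds to fs − 22.28 kHz = 3.28 kHz.
4.16 kHz ≤ fs/2 = 12.78 kHz, passes unchanged.
60.48 kHz mod fs = 9.36 kHz.
9.36 kHz ≤ fs/2 = 12.78 kHz, appears at 9.36 kHz.
54.4 kHz mod fs = 3.28 kHz.
3.28 kHz ≤ fs/2 = 12.78 kHz, appears at 3.28 kHz.
47.84 kHz and 54.4 kHz both map to 3.28 kHz.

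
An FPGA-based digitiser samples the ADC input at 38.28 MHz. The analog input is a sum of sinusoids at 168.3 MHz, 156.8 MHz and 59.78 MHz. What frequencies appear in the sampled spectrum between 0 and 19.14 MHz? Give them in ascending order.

fs/2 = 19.14 MHz.
168.3 MHz mod fs = 15.18 MHz.
15.18 MHz ≤ fs/2 = 19.14 MHz, appears at 15.18 MHz.
156.8 MHz mod fs = 3.68 MHz.
3.68 MHz ≤ fs/2 = 19.14 MHz, appears at 3.68 MHz.
59.78 MHz mod fs = 21.5 MHz.
21.5 MHz > fs/2 = 19.14 MHz, folds to fs − 21.5 MHz = 16.78 MHz.
Distinct values: {3.68 MHz, 15.18 MHz, 16.78 MHz}.

3.68 MHz, 15.18 MHz, 16.78 MHz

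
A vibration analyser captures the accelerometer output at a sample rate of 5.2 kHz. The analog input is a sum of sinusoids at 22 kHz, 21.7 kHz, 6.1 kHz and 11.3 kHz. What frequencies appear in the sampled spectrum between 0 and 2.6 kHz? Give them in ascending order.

fs/2 = 2.6 kHz.
22 kHz mod fs = 1.2 kHz.
1.2 kHz ≤ fs/2 = 2.6 kHz, appears at 1.2 kHz.
21.7 kHz mod fs = 0.9 kHz.
0.9 kHz ≤ fs/2 = 2.6 kHz, appears at 0.9 kHz.
6.1 kHz mod fs = 0.9 kHz.
0.9 kHz ≤ fs/2 = 2.6 kHz, appears at 0.9 kHz.
11.3 kHz mod fs = 0.9 kHz.
0.9 kHz ≤ fs/2 = 2.6 kHz, appears at 0.9 kHz.
Distinct values: {0.9 kHz, 1.2 kHz}.

0.9 kHz, 1.2 kHz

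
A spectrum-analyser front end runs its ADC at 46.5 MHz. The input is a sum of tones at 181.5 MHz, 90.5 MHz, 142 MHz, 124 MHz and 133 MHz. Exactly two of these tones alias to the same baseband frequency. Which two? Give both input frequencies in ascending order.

fs/2 = 23.25 MHz.
181.5 MHz mod fs = 42 MHz.
42 MHz > fs/2 = 23.25 MHz, folds to fs − 42 MHz = 4.5 MHz.
90.5 MHz mod fs = 44 MHz.
44 MHz > fs/2 = 23.25 MHz, folds to fs − 44 MHz = 2.5 MHz.
142 MHz mod fs = 2.5 MHz.
2.5 MHz ≤ fs/2 = 23.25 MHz, appears at 2.5 MHz.
124 MHz mod fs = 31 MHz.
31 MHz > fs/2 = 23.25 MHz, folds to fs − 31 MHz = 15.5 MHz.
133 MHz mod fs = 40 MHz.
40 MHz > fs/2 = 23.25 MHz, folds to fs − 40 MHz = 6.5 MHz.
90.5 MHz and 142 MHz both map to 2.5 MHz.

90.5 MHz, 142 MHz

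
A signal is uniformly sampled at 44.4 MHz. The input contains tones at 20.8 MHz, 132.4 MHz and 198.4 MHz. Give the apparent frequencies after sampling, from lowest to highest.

fs/2 = 22.2 MHz.
20.8 MHz ≤ fs/2 = 22.2 MHz, passes unchanged.
132.4 MHz mod fs = 43.6 MHz.
43.6 MHz > fs/2 = 22.2 MHz, folds to fs − 43.6 MHz = 0.8 MHz.
198.4 MHz mod fs = 20.8 MHz.
20.8 MHz ≤ fs/2 = 22.2 MHz, appears at 20.8 MHz.
Distinct values: {0.8 MHz, 20.8 MHz}.

0.8 MHz, 20.8 MHz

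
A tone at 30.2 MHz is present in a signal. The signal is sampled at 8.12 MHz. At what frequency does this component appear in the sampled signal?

2.28 MHz

30.2 MHz mod fs = 5.84 MHz.
5.84 MHz > fs/2 = 4.06 MHz, folds to fs − 5.84 MHz = 2.28 MHz.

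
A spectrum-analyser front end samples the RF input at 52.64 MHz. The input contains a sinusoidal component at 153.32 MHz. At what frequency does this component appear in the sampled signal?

153.32 MHz mod fs = 48.04 MHz.
48.04 MHz > fs/2 = 26.32 MHz, folds to fs − 48.04 MHz = 4.6 MHz.

4.6 MHz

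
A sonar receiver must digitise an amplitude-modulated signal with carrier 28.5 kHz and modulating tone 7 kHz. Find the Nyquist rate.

AM sidebands sit at fc ± fm = 21.5 kHz and 35.5 kHz.
Highest-frequency component: 35.5 kHz.
Nyquist rate = 2 × 35.5 kHz = 71 kHz.

71 kHz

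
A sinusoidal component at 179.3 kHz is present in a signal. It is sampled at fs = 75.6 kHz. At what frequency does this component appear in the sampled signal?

28.1 kHz

179.3 kHz mod fs = 28.1 kHz.
28.1 kHz ≤ fs/2 = 37.8 kHz, appears at 28.1 kHz.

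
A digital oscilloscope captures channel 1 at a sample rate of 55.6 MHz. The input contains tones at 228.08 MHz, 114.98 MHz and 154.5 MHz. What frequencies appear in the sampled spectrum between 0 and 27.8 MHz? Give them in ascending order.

3.78 MHz, 5.68 MHz, 12.3 MHz

fs/2 = 27.8 MHz.
228.08 MHz mod fs = 5.68 MHz.
5.68 MHz ≤ fs/2 = 27.8 MHz, appears at 5.68 MHz.
114.98 MHz mod fs = 3.78 MHz.
3.78 MHz ≤ fs/2 = 27.8 MHz, appears at 3.78 MHz.
154.5 MHz mod fs = 43.3 MHz.
43.3 MHz > fs/2 = 27.8 MHz, folds to fs − 43.3 MHz = 12.3 MHz.
Distinct values: {3.78 MHz, 5.68 MHz, 12.3 MHz}.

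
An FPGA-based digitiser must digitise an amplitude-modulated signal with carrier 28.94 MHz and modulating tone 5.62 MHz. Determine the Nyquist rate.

AM sidebands sit at fc ± fm = 23.32 MHz and 34.56 MHz.
Highest-frequency component: 34.56 MHz.
Nyquist rate = 2 × 34.56 MHz = 69.12 MHz.

69.12 MHz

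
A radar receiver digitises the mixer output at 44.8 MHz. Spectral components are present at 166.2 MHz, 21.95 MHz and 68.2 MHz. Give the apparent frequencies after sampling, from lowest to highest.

fs/2 = 22.4 MHz.
166.2 MHz mod fs = 31.8 MHz.
31.8 MHz > fs/2 = 22.4 MHz, folds to fs − 31.8 MHz = 13 MHz.
21.95 MHz ≤ fs/2 = 22.4 MHz, passes unchanged.
68.2 MHz mod fs = 23.4 MHz.
23.4 MHz > fs/2 = 22.4 MHz, folds to fs − 23.4 MHz = 21.4 MHz.
Distinct values: {13 MHz, 21.4 MHz, 21.95 MHz}.

13 MHz, 21.4 MHz, 21.95 MHz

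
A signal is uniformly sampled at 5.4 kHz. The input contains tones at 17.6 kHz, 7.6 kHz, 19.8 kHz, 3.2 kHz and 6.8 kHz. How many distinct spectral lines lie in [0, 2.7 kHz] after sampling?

3

fs/2 = 2.7 kHz.
17.6 kHz mod fs = 1.4 kHz.
1.4 kHz ≤ fs/2 = 2.7 kHz, appears at 1.4 kHz.
7.6 kHz mod fs = 2.2 kHz.
2.2 kHz ≤ fs/2 = 2.7 kHz, appears at 2.2 kHz.
19.8 kHz mod fs = 3.6 kHz.
3.6 kHz > fs/2 = 2.7 kHz, folds to fs − 3.6 kHz = 1.8 kHz.
3.2 kHz > fs/2 = 2.7 kHz, folds to fs − 3.2 kHz = 2.2 kHz.
6.8 kHz mod fs = 1.4 kHz.
1.4 kHz ≤ fs/2 = 2.7 kHz, appears at 1.4 kHz.
Distinct values: {1.4 kHz, 1.8 kHz, 2.2 kHz} → 3.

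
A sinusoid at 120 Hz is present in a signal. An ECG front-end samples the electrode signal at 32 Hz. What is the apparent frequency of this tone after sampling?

120 Hz mod fs = 24 Hz.
24 Hz > fs/2 = 16 Hz, folds to fs − 24 Hz = 8 Hz.

8 Hz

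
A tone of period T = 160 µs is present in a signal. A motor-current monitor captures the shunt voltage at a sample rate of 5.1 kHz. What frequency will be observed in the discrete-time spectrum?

T = 160 µs → f = 1/T = 6.25 kHz.
6.25 kHz mod fs = 1.15 kHz.
1.15 kHz ≤ fs/2 = 2.55 kHz, appears at 1.15 kHz.

1.15 kHz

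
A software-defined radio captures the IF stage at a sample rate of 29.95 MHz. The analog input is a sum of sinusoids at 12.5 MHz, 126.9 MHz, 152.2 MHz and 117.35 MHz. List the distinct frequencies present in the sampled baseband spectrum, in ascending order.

2.45 MHz, 7.1 MHz, 12.5 MHz

fs/2 = 14.975 MHz.
12.5 MHz ≤ fs/2 = 14.975 MHz, passes unchanged.
126.9 MHz mod fs = 7.1 MHz.
7.1 MHz ≤ fs/2 = 14.975 MHz, appears at 7.1 MHz.
152.2 MHz mod fs = 2.45 MHz.
2.45 MHz ≤ fs/2 = 14.975 MHz, appears at 2.45 MHz.
117.35 MHz mod fs = 27.5 MHz.
27.5 MHz > fs/2 = 14.975 MHz, folds to fs − 27.5 MHz = 2.45 MHz.
Distinct values: {2.45 MHz, 7.1 MHz, 12.5 MHz}.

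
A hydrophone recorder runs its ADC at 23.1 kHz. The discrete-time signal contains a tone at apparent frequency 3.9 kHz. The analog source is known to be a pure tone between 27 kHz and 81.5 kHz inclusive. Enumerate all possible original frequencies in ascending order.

Frequencies that alias to 3.9 kHz are k·fs ± 3.9 kHz for integer k ≥ 0.
k=0: 3.9 kHz.
k=1: 19.2 kHz, 27 kHz.
k=2: 42.3 kHz, 50.1 kHz.
k=3: 65.4 kHz, 73.2 kHz.
k=4: 88.5 kHz, 96.3 kHz.
Within [27 kHz, 81.5 kHz]: 27 kHz, 42.3 kHz, 50.1 kHz, 65.4 kHz, 73.2 kHz.

27 kHz, 42.3 kHz, 50.1 kHz, 65.4 kHz, 73.2 kHz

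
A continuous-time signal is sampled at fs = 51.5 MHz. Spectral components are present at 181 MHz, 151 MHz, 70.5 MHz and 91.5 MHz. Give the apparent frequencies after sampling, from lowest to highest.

3.5 MHz, 11.5 MHz, 19 MHz, 25 MHz

fs/2 = 25.75 MHz.
181 MHz mod fs = 26.5 MHz.
26.5 MHz > fs/2 = 25.75 MHz, folds to fs − 26.5 MHz = 25 MHz.
151 MHz mod fs = 48 MHz.
48 MHz > fs/2 = 25.75 MHz, folds to fs − 48 MHz = 3.5 MHz.
70.5 MHz mod fs = 19 MHz.
19 MHz ≤ fs/2 = 25.75 MHz, appears at 19 MHz.
91.5 MHz mod fs = 40 MHz.
40 MHz > fs/2 = 25.75 MHz, folds to fs − 40 MHz = 11.5 MHz.
Distinct values: {3.5 MHz, 11.5 MHz, 19 MHz, 25 MHz}.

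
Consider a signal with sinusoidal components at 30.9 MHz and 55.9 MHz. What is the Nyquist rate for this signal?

Highest-frequency component: 55.9 MHz.
Nyquist rate = 2 × 55.9 MHz = 111.8 MHz.

111.8 MHz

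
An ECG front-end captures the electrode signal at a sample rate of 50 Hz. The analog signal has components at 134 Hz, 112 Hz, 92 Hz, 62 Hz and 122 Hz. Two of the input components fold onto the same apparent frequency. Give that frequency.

fs/2 = 25 Hz.
134 Hz mod fs = 34 Hz.
34 Hz > fs/2 = 25 Hz, folds to fs − 34 Hz = 16 Hz.
112 Hz mod fs = 12 Hz.
12 Hz ≤ fs/2 = 25 Hz, appears at 12 Hz.
92 Hz mod fs = 42 Hz.
42 Hz > fs/2 = 25 Hz, folds to fs − 42 Hz = 8 Hz.
62 Hz mod fs = 12 Hz.
12 Hz ≤ fs/2 = 25 Hz, appears at 12 Hz.
122 Hz mod fs = 22 Hz.
22 Hz ≤ fs/2 = 25 Hz, appears at 22 Hz.
62 Hz and 112 Hz both map to 12 Hz.

12 Hz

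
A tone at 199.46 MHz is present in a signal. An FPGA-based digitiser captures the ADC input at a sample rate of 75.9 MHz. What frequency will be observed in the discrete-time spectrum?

28.24 MHz

199.46 MHz mod fs = 47.66 MHz.
47.66 MHz > fs/2 = 37.95 MHz, folds to fs − 47.66 MHz = 28.24 MHz.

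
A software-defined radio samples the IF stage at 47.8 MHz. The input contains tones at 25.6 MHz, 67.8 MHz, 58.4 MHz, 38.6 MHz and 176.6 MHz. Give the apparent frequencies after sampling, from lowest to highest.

fs/2 = 23.9 MHz.
25.6 MHz > fs/2 = 23.9 MHz, folds to fs − 25.6 MHz = 22.2 MHz.
67.8 MHz mod fs = 20 MHz.
20 MHz ≤ fs/2 = 23.9 MHz, appears at 20 MHz.
58.4 MHz mod fs = 10.6 MHz.
10.6 MHz ≤ fs/2 = 23.9 MHz, appears at 10.6 MHz.
38.6 MHz > fs/2 = 23.9 MHz, folds to fs − 38.6 MHz = 9.2 MHz.
176.6 MHz mod fs = 33.2 MHz.
33.2 MHz > fs/2 = 23.9 MHz, folds to fs − 33.2 MHz = 14.6 MHz.
Distinct values: {9.2 MHz, 10.6 MHz, 14.6 MHz, 20 MHz, 22.2 MHz}.

9.2 MHz, 10.6 MHz, 14.6 MHz, 20 MHz, 22.2 MHz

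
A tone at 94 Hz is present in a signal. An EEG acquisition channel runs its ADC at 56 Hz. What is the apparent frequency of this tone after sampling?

18 Hz

94 Hz mod fs = 38 Hz.
38 Hz > fs/2 = 28 Hz, folds to fs − 38 Hz = 18 Hz.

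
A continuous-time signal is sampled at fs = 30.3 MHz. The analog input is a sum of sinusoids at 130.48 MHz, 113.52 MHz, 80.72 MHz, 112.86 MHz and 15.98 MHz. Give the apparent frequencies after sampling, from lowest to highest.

fs/2 = 15.15 MHz.
130.48 MHz mod fs = 9.28 MHz.
9.28 MHz ≤ fs/2 = 15.15 MHz, appears at 9.28 MHz.
113.52 MHz mod fs = 22.62 MHz.
22.62 MHz > fs/2 = 15.15 MHz, folds to fs − 22.62 MHz = 7.68 MHz.
80.72 MHz mod fs = 20.12 MHz.
20.12 MHz > fs/2 = 15.15 MHz, folds to fs − 20.12 MHz = 10.18 MHz.
112.86 MHz mod fs = 21.96 MHz.
21.96 MHz > fs/2 = 15.15 MHz, folds to fs − 21.96 MHz = 8.34 MHz.
15.98 MHz > fs/2 = 15.15 MHz, folds to fs − 15.98 MHz = 14.32 MHz.
Distinct values: {7.68 MHz, 8.34 MHz, 9.28 MHz, 10.18 MHz, 14.32 MHz}.

7.68 MHz, 8.34 MHz, 9.28 MHz, 10.18 MHz, 14.32 MHz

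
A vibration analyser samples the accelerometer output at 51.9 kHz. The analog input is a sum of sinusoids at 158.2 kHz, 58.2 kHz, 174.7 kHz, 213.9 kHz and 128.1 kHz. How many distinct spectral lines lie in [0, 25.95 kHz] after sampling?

fs/2 = 25.95 kHz.
158.2 kHz mod fs = 2.5 kHz.
2.5 kHz ≤ fs/2 = 25.95 kHz, appears at 2.5 kHz.
58.2 kHz mod fs = 6.3 kHz.
6.3 kHz ≤ fs/2 = 25.95 kHz, appears at 6.3 kHz.
174.7 kHz mod fs = 19 kHz.
19 kHz ≤ fs/2 = 25.95 kHz, appears at 19 kHz.
213.9 kHz mod fs = 6.3 kHz.
6.3 kHz ≤ fs/2 = 25.95 kHz, appears at 6.3 kHz.
128.1 kHz mod fs = 24.3 kHz.
24.3 kHz ≤ fs/2 = 25.95 kHz, appears at 24.3 kHz.
Distinct values: {2.5 kHz, 6.3 kHz, 19 kHz, 24.3 kHz} → 4.

4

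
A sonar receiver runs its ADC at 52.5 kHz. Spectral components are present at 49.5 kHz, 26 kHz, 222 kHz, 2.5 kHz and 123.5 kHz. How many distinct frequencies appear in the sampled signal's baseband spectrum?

5

fs/2 = 26.25 kHz.
49.5 kHz > fs/2 = 26.25 kHz, folds to fs − 49.5 kHz = 3 kHz.
26 kHz ≤ fs/2 = 26.25 kHz, passes unchanged.
222 kHz mod fs = 12 kHz.
12 kHz ≤ fs/2 = 26.25 kHz, appears at 12 kHz.
2.5 kHz ≤ fs/2 = 26.25 kHz, passes unchanged.
123.5 kHz mod fs = 18.5 kHz.
18.5 kHz ≤ fs/2 = 26.25 kHz, appears at 18.5 kHz.
Distinct values: {2.5 kHz, 3 kHz, 12 kHz, 18.5 kHz, 26 kHz} → 5.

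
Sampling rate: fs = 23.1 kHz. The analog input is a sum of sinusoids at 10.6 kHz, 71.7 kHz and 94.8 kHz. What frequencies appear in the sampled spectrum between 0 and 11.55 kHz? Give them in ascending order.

2.4 kHz, 10.6 kHz

fs/2 = 11.55 kHz.
10.6 kHz ≤ fs/2 = 11.55 kHz, passes unchanged.
71.7 kHz mod fs = 2.4 kHz.
2.4 kHz ≤ fs/2 = 11.55 kHz, appears at 2.4 kHz.
94.8 kHz mod fs = 2.4 kHz.
2.4 kHz ≤ fs/2 = 11.55 kHz, appears at 2.4 kHz.
Distinct values: {2.4 kHz, 10.6 kHz}.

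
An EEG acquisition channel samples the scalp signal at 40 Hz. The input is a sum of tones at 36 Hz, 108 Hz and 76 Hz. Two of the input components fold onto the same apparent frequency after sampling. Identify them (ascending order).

fs/2 = 20 Hz.
36 Hz > fs/2 = 20 Hz, folds to fs − 36 Hz = 4 Hz.
108 Hz mod fs = 28 Hz.
28 Hz > fs/2 = 20 Hz, folds to fs − 28 Hz = 12 Hz.
76 Hz mod fs = 36 Hz.
36 Hz > fs/2 = 20 Hz, folds to fs − 36 Hz = 4 Hz.
36 Hz and 76 Hz both map to 4 Hz.

36 Hz, 76 Hz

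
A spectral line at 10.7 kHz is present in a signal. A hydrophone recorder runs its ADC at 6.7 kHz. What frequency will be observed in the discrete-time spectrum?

2.7 kHz

10.7 kHz mod fs = 4 kHz.
4 kHz > fs/2 = 3.35 kHz, folds to fs − 4 kHz = 2.7 kHz.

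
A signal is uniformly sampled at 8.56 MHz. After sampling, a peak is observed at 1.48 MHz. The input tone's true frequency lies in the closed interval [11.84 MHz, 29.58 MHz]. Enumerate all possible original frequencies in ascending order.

Frequencies that alias to 1.48 MHz are k·fs ± 1.48 MHz for integer k ≥ 0.
k=0: 1.48 MHz.
k=1: 7.08 MHz, 10.04 MHz.
k=2: 15.64 MHz, 18.6 MHz.
k=3: 24.2 MHz, 27.16 MHz.
k=4: 32.76 MHz, 35.72 MHz.
Within [11.84 MHz, 29.58 MHz]: 15.64 MHz, 18.6 MHz, 24.2 MHz, 27.16 MHz.

15.64 MHz, 18.6 MHz, 24.2 MHz, 27.16 MHz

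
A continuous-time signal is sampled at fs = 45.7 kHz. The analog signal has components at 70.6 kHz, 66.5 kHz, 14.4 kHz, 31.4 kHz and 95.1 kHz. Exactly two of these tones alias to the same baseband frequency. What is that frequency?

20.8 kHz

fs/2 = 22.85 kHz.
70.6 kHz mod fs = 24.9 kHz.
24.9 kHz > fs/2 = 22.85 kHz, folds to fs − 24.9 kHz = 20.8 kHz.
66.5 kHz mod fs = 20.8 kHz.
20.8 kHz ≤ fs/2 = 22.85 kHz, appears at 20.8 kHz.
14.4 kHz ≤ fs/2 = 22.85 kHz, passes unchanged.
31.4 kHz > fs/2 = 22.85 kHz, folds to fs − 31.4 kHz = 14.3 kHz.
95.1 kHz mod fs = 3.7 kHz.
3.7 kHz ≤ fs/2 = 22.85 kHz, appears at 3.7 kHz.
66.5 kHz and 70.6 kHz both map to 20.8 kHz.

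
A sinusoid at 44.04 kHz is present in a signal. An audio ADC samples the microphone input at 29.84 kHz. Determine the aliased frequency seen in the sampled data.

14.2 kHz

44.04 kHz mod fs = 14.2 kHz.
14.2 kHz ≤ fs/2 = 14.92 kHz, appears at 14.2 kHz.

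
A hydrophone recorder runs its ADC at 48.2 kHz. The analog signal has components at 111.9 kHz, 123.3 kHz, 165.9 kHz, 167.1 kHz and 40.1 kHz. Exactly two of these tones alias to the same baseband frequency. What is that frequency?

fs/2 = 24.1 kHz.
111.9 kHz mod fs = 15.5 kHz.
15.5 kHz ≤ fs/2 = 24.1 kHz, appears at 15.5 kHz.
123.3 kHz mod fs = 26.9 kHz.
26.9 kHz > fs/2 = 24.1 kHz, folds to fs − 26.9 kHz = 21.3 kHz.
165.9 kHz mod fs = 21.3 kHz.
21.3 kHz ≤ fs/2 = 24.1 kHz, appears at 21.3 kHz.
167.1 kHz mod fs = 22.5 kHz.
22.5 kHz ≤ fs/2 = 24.1 kHz, appears at 22.5 kHz.
40.1 kHz > fs/2 = 24.1 kHz, folds to fs − 40.1 kHz = 8.1 kHz.
123.3 kHz and 165.9 kHz both map to 21.3 kHz.

21.3 kHz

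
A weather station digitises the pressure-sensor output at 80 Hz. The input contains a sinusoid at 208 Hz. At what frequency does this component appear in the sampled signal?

32 Hz

208 Hz mod fs = 48 Hz.
48 Hz > fs/2 = 40 Hz, folds to fs − 48 Hz = 32 Hz.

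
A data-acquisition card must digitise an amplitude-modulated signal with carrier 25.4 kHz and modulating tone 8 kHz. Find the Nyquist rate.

66.8 kHz

AM sidebands sit at fc ± fm = 17.4 kHz and 33.4 kHz.
Highest-frequency component: 33.4 kHz.
Nyquist rate = 2 × 33.4 kHz = 66.8 kHz.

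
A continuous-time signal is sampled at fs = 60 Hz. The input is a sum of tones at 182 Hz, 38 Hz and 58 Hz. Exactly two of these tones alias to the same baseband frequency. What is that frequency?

2 Hz

fs/2 = 30 Hz.
182 Hz mod fs = 2 Hz.
2 Hz ≤ fs/2 = 30 Hz, appears at 2 Hz.
38 Hz > fs/2 = 30 Hz, folds to fs − 38 Hz = 22 Hz.
58 Hz > fs/2 = 30 Hz, folds to fs − 58 Hz = 2 Hz.
58 Hz and 182 Hz both map to 2 Hz.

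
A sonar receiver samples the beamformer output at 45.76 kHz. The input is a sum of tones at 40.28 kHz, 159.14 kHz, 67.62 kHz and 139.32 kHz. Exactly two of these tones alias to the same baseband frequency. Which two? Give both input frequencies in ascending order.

67.62 kHz, 159.14 kHz

fs/2 = 22.88 kHz.
40.28 kHz > fs/2 = 22.88 kHz, folds to fs − 40.28 kHz = 5.48 kHz.
159.14 kHz mod fs = 21.86 kHz.
21.86 kHz ≤ fs/2 = 22.88 kHz, appears at 21.86 kHz.
67.62 kHz mod fs = 21.86 kHz.
21.86 kHz ≤ fs/2 = 22.88 kHz, appears at 21.86 kHz.
139.32 kHz mod fs = 2.04 kHz.
2.04 kHz ≤ fs/2 = 22.88 kHz, appears at 2.04 kHz.
67.62 kHz and 159.14 kHz both map to 21.86 kHz.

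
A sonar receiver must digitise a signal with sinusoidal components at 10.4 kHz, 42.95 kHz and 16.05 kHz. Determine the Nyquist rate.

85.9 kHz

Highest-frequency component: 42.95 kHz.
Nyquist rate = 2 × 42.95 kHz = 85.9 kHz.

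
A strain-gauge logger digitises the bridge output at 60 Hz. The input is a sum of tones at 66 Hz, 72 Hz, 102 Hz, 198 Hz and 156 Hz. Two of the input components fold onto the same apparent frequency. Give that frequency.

fs/2 = 30 Hz.
66 Hz mod fs = 6 Hz.
6 Hz ≤ fs/2 = 30 Hz, appears at 6 Hz.
72 Hz mod fs = 12 Hz.
12 Hz ≤ fs/2 = 30 Hz, appears at 12 Hz.
102 Hz mod fs = 42 Hz.
42 Hz > fs/2 = 30 Hz, folds to fs − 42 Hz = 18 Hz.
198 Hz mod fs = 18 Hz.
18 Hz ≤ fs/2 = 30 Hz, appears at 18 Hz.
156 Hz mod fs = 36 Hz.
36 Hz > fs/2 = 30 Hz, folds to fs − 36 Hz = 24 Hz.
102 Hz and 198 Hz both map to 18 Hz.

18 Hz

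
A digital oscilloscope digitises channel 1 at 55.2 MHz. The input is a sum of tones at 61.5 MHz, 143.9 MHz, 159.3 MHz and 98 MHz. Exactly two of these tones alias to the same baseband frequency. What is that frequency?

6.3 MHz

fs/2 = 27.6 MHz.
61.5 MHz mod fs = 6.3 MHz.
6.3 MHz ≤ fs/2 = 27.6 MHz, appears at 6.3 MHz.
143.9 MHz mod fs = 33.5 MHz.
33.5 MHz > fs/2 = 27.6 MHz, folds to fs − 33.5 MHz = 21.7 MHz.
159.3 MHz mod fs = 48.9 MHz.
48.9 MHz > fs/2 = 27.6 MHz, folds to fs − 48.9 MHz = 6.3 MHz.
98 MHz mod fs = 42.8 MHz.
42.8 MHz > fs/2 = 27.6 MHz, folds to fs − 42.8 MHz = 12.4 MHz.
61.5 MHz and 159.3 MHz both map to 6.3 MHz.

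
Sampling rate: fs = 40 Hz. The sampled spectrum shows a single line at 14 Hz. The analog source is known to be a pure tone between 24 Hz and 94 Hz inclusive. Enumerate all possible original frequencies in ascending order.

26 Hz, 54 Hz, 66 Hz, 94 Hz

Frequencies that alias to 14 Hz are k·fs ± 14 Hz for integer k ≥ 0.
k=0: 14 Hz.
k=1: 26 Hz, 54 Hz.
k=2: 66 Hz, 94 Hz.
k=3: 106 Hz, 134 Hz.
Within [24 Hz, 94 Hz]: 26 Hz, 54 Hz, 66 Hz, 94 Hz.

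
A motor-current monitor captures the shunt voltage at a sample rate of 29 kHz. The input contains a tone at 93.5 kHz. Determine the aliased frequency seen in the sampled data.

93.5 kHz mod fs = 6.5 kHz.
6.5 kHz ≤ fs/2 = 14.5 kHz, appears at 6.5 kHz.

6.5 kHz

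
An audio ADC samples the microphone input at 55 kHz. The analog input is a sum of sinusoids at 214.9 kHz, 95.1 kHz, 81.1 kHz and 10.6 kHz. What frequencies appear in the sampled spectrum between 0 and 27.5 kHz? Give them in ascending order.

5.1 kHz, 10.6 kHz, 14.9 kHz, 26.1 kHz

fs/2 = 27.5 kHz.
214.9 kHz mod fs = 49.9 kHz.
49.9 kHz > fs/2 = 27.5 kHz, folds to fs − 49.9 kHz = 5.1 kHz.
95.1 kHz mod fs = 40.1 kHz.
40.1 kHz > fs/2 = 27.5 kHz, folds to fs − 40.1 kHz = 14.9 kHz.
81.1 kHz mod fs = 26.1 kHz.
26.1 kHz ≤ fs/2 = 27.5 kHz, appears at 26.1 kHz.
10.6 kHz ≤ fs/2 = 27.5 kHz, passes unchanged.
Distinct values: {5.1 kHz, 10.6 kHz, 14.9 kHz, 26.1 kHz}.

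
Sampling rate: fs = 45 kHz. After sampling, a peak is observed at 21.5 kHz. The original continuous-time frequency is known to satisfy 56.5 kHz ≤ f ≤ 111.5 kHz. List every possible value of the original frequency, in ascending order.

Frequencies that alias to 21.5 kHz are k·fs ± 21.5 kHz for integer k ≥ 0.
k=0: 21.5 kHz.
k=1: 23.5 kHz, 66.5 kHz.
k=2: 68.5 kHz, 111.5 kHz.
k=3: 113.5 kHz, 156.5 kHz.
Within [56.5 kHz, 111.5 kHz]: 66.5 kHz, 68.5 kHz, 111.5 kHz.

66.5 kHz, 68.5 kHz, 111.5 kHz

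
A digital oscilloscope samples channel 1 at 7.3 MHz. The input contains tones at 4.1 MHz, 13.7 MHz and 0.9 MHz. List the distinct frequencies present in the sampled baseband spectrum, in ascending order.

fs/2 = 3.65 MHz.
4.1 MHz > fs/2 = 3.65 MHz, folds to fs − 4.1 MHz = 3.2 MHz.
13.7 MHz mod fs = 6.4 MHz.
6.4 MHz > fs/2 = 3.65 MHz, folds to fs − 6.4 MHz = 0.9 MHz.
0.9 MHz ≤ fs/2 = 3.65 MHz, passes unchanged.
Distinct values: {0.9 MHz, 3.2 MHz}.

0.9 MHz, 3.2 MHz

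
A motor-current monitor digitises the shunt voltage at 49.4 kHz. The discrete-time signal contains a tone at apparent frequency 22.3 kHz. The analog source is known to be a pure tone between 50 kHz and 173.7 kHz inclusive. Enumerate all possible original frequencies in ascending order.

71.7 kHz, 76.5 kHz, 121.1 kHz, 125.9 kHz, 170.5 kHz

Frequencies that alias to 22.3 kHz are k·fs ± 22.3 kHz for integer k ≥ 0.
k=0: 22.3 kHz.
k=1: 27.1 kHz, 71.7 kHz.
k=2: 76.5 kHz, 121.1 kHz.
k=3: 125.9 kHz, 170.5 kHz.
k=4: 175.3 kHz, 219.9 kHz.
Within [50 kHz, 173.7 kHz]: 71.7 kHz, 76.5 kHz, 121.1 kHz, 125.9 kHz, 170.5 kHz.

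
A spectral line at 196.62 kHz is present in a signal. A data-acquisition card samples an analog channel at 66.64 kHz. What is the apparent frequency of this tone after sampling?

196.62 kHz mod fs = 63.34 kHz.
63.34 kHz > fs/2 = 33.32 kHz, folds to fs − 63.34 kHz = 3.3 kHz.

3.3 kHz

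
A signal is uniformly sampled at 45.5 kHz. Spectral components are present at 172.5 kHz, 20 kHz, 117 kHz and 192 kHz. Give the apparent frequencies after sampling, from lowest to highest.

fs/2 = 22.75 kHz.
172.5 kHz mod fs = 36 kHz.
36 kHz > fs/2 = 22.75 kHz, folds to fs − 36 kHz = 9.5 kHz.
20 kHz ≤ fs/2 = 22.75 kHz, passes unchanged.
117 kHz mod fs = 26 kHz.
26 kHz > fs/2 = 22.75 kHz, folds to fs − 26 kHz = 19.5 kHz.
192 kHz mod fs = 10 kHz.
10 kHz ≤ fs/2 = 22.75 kHz, appears at 10 kHz.
Distinct values: {9.5 kHz, 10 kHz, 19.5 kHz, 20 kHz}.

9.5 kHz, 10 kHz, 19.5 kHz, 20 kHz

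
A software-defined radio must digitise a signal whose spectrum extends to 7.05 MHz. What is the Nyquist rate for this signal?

Nyquist rate = 2 × 7.05 MHz = 14.1 MHz.

14.1 MHz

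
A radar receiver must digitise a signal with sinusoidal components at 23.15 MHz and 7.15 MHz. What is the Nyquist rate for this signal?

46.3 MHz

Highest-frequency component: 23.15 MHz.
Nyquist rate = 2 × 23.15 MHz = 46.3 MHz.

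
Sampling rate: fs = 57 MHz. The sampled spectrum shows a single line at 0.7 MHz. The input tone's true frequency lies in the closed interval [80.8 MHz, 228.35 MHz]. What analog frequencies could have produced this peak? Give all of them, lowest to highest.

113.3 MHz, 114.7 MHz, 170.3 MHz, 171.7 MHz, 227.3 MHz

Frequencies that alias to 0.7 MHz are k·fs ± 0.7 MHz for integer k ≥ 0.
k=0: 0.7 MHz.
k=1: 56.3 MHz, 57.7 MHz.
k=2: 113.3 MHz, 114.7 MHz.
k=3: 170.3 MHz, 171.7 MHz.
k=4: 227.3 MHz, 228.7 MHz.
k=5: 284.3 MHz, 285.7 MHz.
Within [80.8 MHz, 228.35 MHz]: 113.3 MHz, 114.7 MHz, 170.3 MHz, 171.7 MHz, 227.3 MHz.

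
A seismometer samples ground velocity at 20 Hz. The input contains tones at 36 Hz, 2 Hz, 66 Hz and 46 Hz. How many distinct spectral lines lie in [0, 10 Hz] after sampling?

fs/2 = 10 Hz.
36 Hz mod fs = 16 Hz.
16 Hz > fs/2 = 10 Hz, folds to fs − 16 Hz = 4 Hz.
2 Hz ≤ fs/2 = 10 Hz, passes unchanged.
66 Hz mod fs = 6 Hz.
6 Hz ≤ fs/2 = 10 Hz, appears at 6 Hz.
46 Hz mod fs = 6 Hz.
6 Hz ≤ fs/2 = 10 Hz, appears at 6 Hz.
Distinct values: {2 Hz, 4 Hz, 6 Hz} → 3.

3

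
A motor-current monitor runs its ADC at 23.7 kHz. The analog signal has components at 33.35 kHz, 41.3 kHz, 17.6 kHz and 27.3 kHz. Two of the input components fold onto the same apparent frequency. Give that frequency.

fs/2 = 11.85 kHz.
33.35 kHz mod fs = 9.65 kHz.
9.65 kHz ≤ fs/2 = 11.85 kHz, appears at 9.65 kHz.
41.3 kHz mod fs = 17.6 kHz.
17.6 kHz > fs/2 = 11.85 kHz, folds to fs − 17.6 kHz = 6.1 kHz.
17.6 kHz > fs/2 = 11.85 kHz, folds to fs − 17.6 kHz = 6.1 kHz.
27.3 kHz mod fs = 3.6 kHz.
3.6 kHz ≤ fs/2 = 11.85 kHz, appears at 3.6 kHz.
17.6 kHz and 41.3 kHz both map to 6.1 kHz.

6.1 kHz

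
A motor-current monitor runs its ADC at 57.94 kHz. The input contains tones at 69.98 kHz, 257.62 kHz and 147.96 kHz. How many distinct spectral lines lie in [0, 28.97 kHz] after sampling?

2

fs/2 = 28.97 kHz.
69.98 kHz mod fs = 12.04 kHz.
12.04 kHz ≤ fs/2 = 28.97 kHz, appears at 12.04 kHz.
257.62 kHz mod fs = 25.86 kHz.
25.86 kHz ≤ fs/2 = 28.97 kHz, appears at 25.86 kHz.
147.96 kHz mod fs = 32.08 kHz.
32.08 kHz > fs/2 = 28.97 kHz, folds to fs − 32.08 kHz = 25.86 kHz.
Distinct values: {12.04 kHz, 25.86 kHz} → 2.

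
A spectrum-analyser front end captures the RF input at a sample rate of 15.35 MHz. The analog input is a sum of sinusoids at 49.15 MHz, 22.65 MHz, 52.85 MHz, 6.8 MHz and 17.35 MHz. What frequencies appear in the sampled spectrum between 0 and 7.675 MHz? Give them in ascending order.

2 MHz, 3.1 MHz, 6.8 MHz, 7.3 MHz

fs/2 = 7.675 MHz.
49.15 MHz mod fs = 3.1 MHz.
3.1 MHz ≤ fs/2 = 7.675 MHz, appears at 3.1 MHz.
22.65 MHz mod fs = 7.3 MHz.
7.3 MHz ≤ fs/2 = 7.675 MHz, appears at 7.3 MHz.
52.85 MHz mod fs = 6.8 MHz.
6.8 MHz ≤ fs/2 = 7.675 MHz, appears at 6.8 MHz.
6.8 MHz ≤ fs/2 = 7.675 MHz, passes unchanged.
17.35 MHz mod fs = 2 MHz.
2 MHz ≤ fs/2 = 7.675 MHz, appears at 2 MHz.
Distinct values: {2 MHz, 3.1 MHz, 6.8 MHz, 7.3 MHz}.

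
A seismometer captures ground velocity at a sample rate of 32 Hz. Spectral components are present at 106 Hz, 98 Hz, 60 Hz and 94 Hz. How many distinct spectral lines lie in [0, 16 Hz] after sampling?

3

fs/2 = 16 Hz.
106 Hz mod fs = 10 Hz.
10 Hz ≤ fs/2 = 16 Hz, appears at 10 Hz.
98 Hz mod fs = 2 Hz.
2 Hz ≤ fs/2 = 16 Hz, appears at 2 Hz.
60 Hz mod fs = 28 Hz.
28 Hz > fs/2 = 16 Hz, folds to fs − 28 Hz = 4 Hz.
94 Hz mod fs = 30 Hz.
30 Hz > fs/2 = 16 Hz, folds to fs − 30 Hz = 2 Hz.
Distinct values: {2 Hz, 4 Hz, 10 Hz} → 3.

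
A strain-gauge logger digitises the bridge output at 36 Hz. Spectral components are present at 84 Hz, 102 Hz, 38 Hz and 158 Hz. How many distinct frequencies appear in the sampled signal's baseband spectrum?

4

fs/2 = 18 Hz.
84 Hz mod fs = 12 Hz.
12 Hz ≤ fs/2 = 18 Hz, appears at 12 Hz.
102 Hz mod fs = 30 Hz.
30 Hz > fs/2 = 18 Hz, folds to fs − 30 Hz = 6 Hz.
38 Hz mod fs = 2 Hz.
2 Hz ≤ fs/2 = 18 Hz, appears at 2 Hz.
158 Hz mod fs = 14 Hz.
14 Hz ≤ fs/2 = 18 Hz, appears at 14 Hz.
Distinct values: {2 Hz, 6 Hz, 12 Hz, 14 Hz} → 4.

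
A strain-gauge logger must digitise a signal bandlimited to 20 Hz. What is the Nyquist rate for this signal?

Nyquist rate = 2 × 20 Hz = 40 Hz.

40 Hz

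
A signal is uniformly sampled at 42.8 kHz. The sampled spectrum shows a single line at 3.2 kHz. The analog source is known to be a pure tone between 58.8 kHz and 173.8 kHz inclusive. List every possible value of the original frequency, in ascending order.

Frequencies that alias to 3.2 kHz are k·fs ± 3.2 kHz for integer k ≥ 0.
k=0: 3.2 kHz.
k=1: 39.6 kHz, 46 kHz.
k=2: 82.4 kHz, 88.8 kHz.
k=3: 125.2 kHz, 131.6 kHz.
k=4: 168 kHz, 174.4 kHz.
k=5: 210.8 kHz, 217.2 kHz.
Within [58.8 kHz, 173.8 kHz]: 82.4 kHz, 88.8 kHz, 125.2 kHz, 131.6 kHz, 168 kHz.

82.4 kHz, 88.8 kHz, 125.2 kHz, 131.6 kHz, 168 kHz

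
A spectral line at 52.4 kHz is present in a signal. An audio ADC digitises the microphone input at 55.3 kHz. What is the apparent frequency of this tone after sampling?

52.4 kHz > fs/2 = 27.65 kHz, folds to fs − 52.4 kHz = 2.9 kHz.

2.9 kHz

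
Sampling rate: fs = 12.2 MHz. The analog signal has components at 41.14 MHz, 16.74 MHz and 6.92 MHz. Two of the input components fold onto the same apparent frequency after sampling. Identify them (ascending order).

16.74 MHz, 41.14 MHz

fs/2 = 6.1 MHz.
41.14 MHz mod fs = 4.54 MHz.
4.54 MHz ≤ fs/2 = 6.1 MHz, appears at 4.54 MHz.
16.74 MHz mod fs = 4.54 MHz.
4.54 MHz ≤ fs/2 = 6.1 MHz, appears at 4.54 MHz.
6.92 MHz > fs/2 = 6.1 MHz, folds to fs − 6.92 MHz = 5.28 MHz.
16.74 MHz and 41.14 MHz both map to 4.54 MHz.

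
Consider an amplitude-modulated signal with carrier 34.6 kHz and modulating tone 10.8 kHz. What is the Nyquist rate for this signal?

90.8 kHz

AM sidebands sit at fc ± fm = 23.8 kHz and 45.4 kHz.
Highest-frequency component: 45.4 kHz.
Nyquist rate = 2 × 45.4 kHz = 90.8 kHz.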